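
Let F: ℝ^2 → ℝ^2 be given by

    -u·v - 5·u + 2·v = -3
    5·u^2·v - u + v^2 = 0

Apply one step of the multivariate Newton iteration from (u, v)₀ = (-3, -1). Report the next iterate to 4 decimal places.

At (-3, -1): F = (13.0000, -41.0000).
Jacobian J = [[-v - 5, -u + 2], [10·u·v - 1, 5·u^2 + 2·v]].
At the point, J = [[-4.0000, 5.0000], [29.0000, 43.0000]] (det J = -317.0000).
Solving J·Δ = −F gives Δ = (2.4101, -0.6719).
Then the next iterate is (u, v)₁ = (-0.5899, -1.6719).

(-0.5899, -1.6719)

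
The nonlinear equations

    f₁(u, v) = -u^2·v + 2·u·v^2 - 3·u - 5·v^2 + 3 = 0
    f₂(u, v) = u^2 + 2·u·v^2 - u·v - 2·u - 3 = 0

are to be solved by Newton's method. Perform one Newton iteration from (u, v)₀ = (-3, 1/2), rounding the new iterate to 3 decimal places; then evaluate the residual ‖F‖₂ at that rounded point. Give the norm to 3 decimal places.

At (-3, 1/2): F = (4.750, 12.000).
Jacobian J = [[-2·u·v + 2·v^2 - 3, -u^2 + 4·u·v - 10·v], [2·u + 2·v^2 - v - 2, 4·u·v - u]].
At the point, J = [[0.500, -20.000], [-8.000, -3.000]] (det J = -161.500).
Solving J·Δ = −F gives Δ = (1.398, 0.272).
Then the next iterate is (u, v)₁ = (-1.602, 0.772).
Re-evaluating at (-1.602, 0.772): F = (0.93528, 2.09762), so ‖F‖₂ = 2.297.

2.297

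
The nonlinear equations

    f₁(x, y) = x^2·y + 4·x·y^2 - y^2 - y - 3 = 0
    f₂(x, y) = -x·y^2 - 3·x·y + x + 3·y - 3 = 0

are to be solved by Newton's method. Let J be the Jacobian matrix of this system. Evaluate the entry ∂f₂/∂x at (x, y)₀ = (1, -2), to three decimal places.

∂f₂/∂x = -y^2 - 3·y + 1.
At (1, -2) this is 3.000.

3.000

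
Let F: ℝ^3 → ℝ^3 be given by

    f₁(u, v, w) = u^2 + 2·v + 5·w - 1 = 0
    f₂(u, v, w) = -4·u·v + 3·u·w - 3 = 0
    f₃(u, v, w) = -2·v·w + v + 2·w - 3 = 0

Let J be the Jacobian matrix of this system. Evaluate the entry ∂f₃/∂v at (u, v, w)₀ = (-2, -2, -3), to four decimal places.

7.0000

∂f₃/∂v = -2·w + 1.
At (-2, -2, -3) this is 7.0000.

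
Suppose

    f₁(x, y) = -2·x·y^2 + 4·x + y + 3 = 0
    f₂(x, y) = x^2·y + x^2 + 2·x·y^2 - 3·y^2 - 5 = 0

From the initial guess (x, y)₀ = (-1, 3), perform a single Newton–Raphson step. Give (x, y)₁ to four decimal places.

(-1.0652, 1.3913)

At (-1, 3): F = (20.0000, -46.0000).
Jacobian J = [[-2·y^2 + 4, -4·x·y + 1], [2·x·y + 2·x + 2·y^2, x^2 + 4·x·y - 6·y]].
At the point, J = [[-14.0000, 13.0000], [10.0000, -29.0000]] (det J = 276.0000).
Solving J·Δ = −F gives Δ = (-0.0652, -1.6087).
Then the next iterate is (x, y)₁ = (-1.0652, 1.3913).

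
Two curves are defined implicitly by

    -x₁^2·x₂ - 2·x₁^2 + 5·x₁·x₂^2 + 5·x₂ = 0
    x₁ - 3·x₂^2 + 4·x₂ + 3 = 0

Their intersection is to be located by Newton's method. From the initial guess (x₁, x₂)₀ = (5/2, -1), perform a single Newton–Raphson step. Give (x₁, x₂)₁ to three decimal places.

(3.524, -0.952)

At (5/2, -1): F = (1.250, -1.500).
Jacobian J = [[-2·x₁·x₂ - 4·x₁ + 5·x₂^2, -x₁^2 + 10·x₁·x₂ + 5], [1, -6·x₂ + 4]].
At the point, J = [[0.000, -26.250], [1.000, 10.000]] (det J = 26.250).
Solving J·Δ = −F gives Δ = (1.024, 0.048).
Then the next iterate is (x₁, x₂)₁ = (3.524, -0.952).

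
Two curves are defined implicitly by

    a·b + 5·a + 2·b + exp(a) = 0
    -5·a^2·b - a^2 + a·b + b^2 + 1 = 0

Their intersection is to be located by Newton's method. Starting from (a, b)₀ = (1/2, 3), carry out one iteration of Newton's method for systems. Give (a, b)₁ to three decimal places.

At (1/2, 3): F = (11.64872, 7.500).
Jacobian J = [[b + exp(a) + 5, a + 2], [-10·a·b - 2·a + b, -5·a^2 + a + 2·b]].
At the point, J = [[9.64872, 2.500], [-13.000, 5.250]] (det J = 83.15579).
Solving J·Δ = −F gives Δ = (-0.510, -2.691).
Then the next iterate is (a, b)₁ = (-0.010, 0.309).

(-0.010, 0.309)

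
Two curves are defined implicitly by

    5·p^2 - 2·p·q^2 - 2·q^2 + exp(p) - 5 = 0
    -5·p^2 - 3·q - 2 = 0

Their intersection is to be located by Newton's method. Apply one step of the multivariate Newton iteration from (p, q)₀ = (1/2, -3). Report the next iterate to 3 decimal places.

At (1/2, -3): F = (-29.10128, 5.750).
Jacobian J = [[10·p - 2·q^2 + exp(p), -4·p·q - 4·q], [-10·p, -3]].
At the point, J = [[-11.35128, 18.000], [-5.000, -3.000]] (det J = 124.05384).
Solving J·Δ = −F gives Δ = (0.131, 1.699).
Then the next iterate is (p, q)₁ = (0.631, -1.301).

(0.631, -1.301)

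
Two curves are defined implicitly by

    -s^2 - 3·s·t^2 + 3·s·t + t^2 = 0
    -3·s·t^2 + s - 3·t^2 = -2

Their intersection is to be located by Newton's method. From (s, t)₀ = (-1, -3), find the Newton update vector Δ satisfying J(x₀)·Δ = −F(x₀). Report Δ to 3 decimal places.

(0.038, 1.581)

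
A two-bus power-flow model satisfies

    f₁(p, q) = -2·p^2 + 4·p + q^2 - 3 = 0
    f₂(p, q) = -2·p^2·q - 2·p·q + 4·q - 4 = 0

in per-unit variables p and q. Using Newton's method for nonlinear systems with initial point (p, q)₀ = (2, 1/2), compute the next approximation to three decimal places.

(1.189, 0.007)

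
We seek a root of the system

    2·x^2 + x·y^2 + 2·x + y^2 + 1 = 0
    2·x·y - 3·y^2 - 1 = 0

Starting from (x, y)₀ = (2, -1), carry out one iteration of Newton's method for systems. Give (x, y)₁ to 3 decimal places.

At (2, -1): F = (16.000, -8.000).
Jacobian J = [[4·x + y^2 + 2, 2·x·y + 2·y], [2·y, 2·x - 6·y]].
At the point, J = [[11.000, -6.000], [-2.000, 10.000]] (det J = 98.000).
Solving J·Δ = −F gives Δ = (-1.143, 0.571).
Then the next iterate is (x, y)₁ = (0.857, -0.429).

(0.857, -0.429)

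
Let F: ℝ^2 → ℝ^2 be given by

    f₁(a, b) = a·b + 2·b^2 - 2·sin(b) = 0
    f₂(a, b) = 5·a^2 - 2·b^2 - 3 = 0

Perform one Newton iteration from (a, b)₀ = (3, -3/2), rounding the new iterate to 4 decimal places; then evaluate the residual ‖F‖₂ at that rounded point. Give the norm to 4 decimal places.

7.8792

At (3, -3/2): F = (1.994990, 37.5000).
Jacobian J = [[b, a + 4·b - 2·cos(b)], [10·a, -4·b]].
At the point, J = [[-1.5000, -3.141474], [30.0000, 6.0000]] (det J = 85.244232).
Solving J·Δ = −F gives Δ = (-1.5224, 1.3620).
Then the next iterate is (a, b)₁ = (1.4776, -0.1380).
Re-evaluating at (1.4776, -0.1380): F = (0.109304, 7.878421), so ‖F‖₂ = 7.8792.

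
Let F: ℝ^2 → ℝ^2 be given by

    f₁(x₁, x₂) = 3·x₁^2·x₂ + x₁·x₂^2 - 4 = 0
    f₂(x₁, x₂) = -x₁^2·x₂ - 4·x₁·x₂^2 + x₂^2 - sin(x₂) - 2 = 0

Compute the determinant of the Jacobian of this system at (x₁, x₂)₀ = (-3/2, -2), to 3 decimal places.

J = [[6·x₁·x₂ + x₂^2, 3·x₁^2 + 2·x₁·x₂], [-2·x₁·x₂ - 4·x₂^2, -x₁^2 - 8·x₁·x₂ + 2·x₂ - cos(x₂)]].
At the point, J = [[22.000, 12.750], [-22.000, -29.83385]].
det J = -375.845.

-375.845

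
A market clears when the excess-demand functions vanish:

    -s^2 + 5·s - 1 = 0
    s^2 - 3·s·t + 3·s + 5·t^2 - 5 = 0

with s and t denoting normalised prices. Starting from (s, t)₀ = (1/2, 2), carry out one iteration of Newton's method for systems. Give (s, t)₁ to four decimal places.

(0.1875, 1.2230)

At (1/2, 2): F = (1.2500, 13.7500).
Jacobian J = [[-2·s + 5, 0], [2·s - 3·t + 3, -3·s + 10·t]].
At the point, J = [[4.0000, 0.0000], [-2.0000, 18.5000]] (det J = 74.0000).
Solving J·Δ = −F gives Δ = (-0.3125, -0.7770).
Then the next iterate is (s, t)₁ = (0.1875, 1.2230).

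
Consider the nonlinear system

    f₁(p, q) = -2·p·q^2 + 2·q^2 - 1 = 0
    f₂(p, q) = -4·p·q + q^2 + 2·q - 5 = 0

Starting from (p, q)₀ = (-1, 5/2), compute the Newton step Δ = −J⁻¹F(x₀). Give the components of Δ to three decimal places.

(0.976, -0.590)

At (-1, 5/2): F = (24.000, 16.250).
Jacobian J = [[-2·q^2, -4·p·q + 4·q], [-4·q, -4·p + 2·q + 2]].
At the point, J = [[-12.500, 20.000], [-10.000, 11.000]] (det J = 62.500).
Solving J·Δ = −F gives Δ = (0.976, -0.590).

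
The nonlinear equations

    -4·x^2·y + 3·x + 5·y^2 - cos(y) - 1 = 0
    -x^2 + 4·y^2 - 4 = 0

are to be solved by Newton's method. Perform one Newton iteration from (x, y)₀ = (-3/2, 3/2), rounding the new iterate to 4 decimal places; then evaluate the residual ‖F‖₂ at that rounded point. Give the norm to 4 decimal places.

2.5494

At (-3/2, 3/2): F = (-7.820737, 2.7500).
Jacobian J = [[-8·x·y + 3, -4·x^2 + 10·y + sin(y)], [-2·x, 8·y]].
At the point, J = [[21.0000, 6.997495], [3.0000, 12.0000]] (det J = 231.007515).
Solving J·Δ = −F gives Δ = (0.4896, -0.3516).
Then the next iterate is (x, y)₁ = (-1.0104, 1.1484).
Re-evaluating at (-1.0104, 1.1484): F = (-2.536678, 0.254382), so ‖F‖₂ = 2.5494.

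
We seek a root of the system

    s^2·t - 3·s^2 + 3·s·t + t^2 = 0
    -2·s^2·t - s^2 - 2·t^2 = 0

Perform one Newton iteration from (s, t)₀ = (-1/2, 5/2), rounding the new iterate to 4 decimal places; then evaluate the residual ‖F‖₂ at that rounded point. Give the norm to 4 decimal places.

At (-1/2, 5/2): F = (2.3750, -14.0000).
Jacobian J = [[2·s·t - 6·s + 3·t, s^2 + 3·s + 2·t], [-4·s·t - 2·s, -2·s^2 - 4·t]].
At the point, J = [[8.0000, 3.7500], [6.0000, -10.5000]] (det J = -106.5000).
Solving J·Δ = −F gives Δ = (0.2588, -1.1854).
Then the next iterate is (s, t)₁ = (-0.2412, 1.3146).
Re-evaluating at (-0.2412, 1.3146): F = (0.678876, -3.667484), so ‖F‖₂ = 3.7298.

3.7298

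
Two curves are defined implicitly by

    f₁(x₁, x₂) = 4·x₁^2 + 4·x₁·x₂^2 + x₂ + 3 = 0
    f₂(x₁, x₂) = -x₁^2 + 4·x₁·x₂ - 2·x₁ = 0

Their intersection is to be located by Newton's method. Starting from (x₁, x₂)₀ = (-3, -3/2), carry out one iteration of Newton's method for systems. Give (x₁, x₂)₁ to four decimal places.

(-0.3189, -0.6969)

At (-3, -3/2): F = (10.5000, 15.0000).
Jacobian J = [[8·x₁ + 4·x₂^2, 8·x₁·x₂ + 1], [-2·x₁ + 4·x₂ - 2, 4·x₁]].
At the point, J = [[-15.0000, 37.0000], [-2.0000, -12.0000]] (det J = 254.0000).
Solving J·Δ = −F gives Δ = (2.6811, 0.8031).
Then the next iterate is (x₁, x₂)₁ = (-0.3189, -0.6969).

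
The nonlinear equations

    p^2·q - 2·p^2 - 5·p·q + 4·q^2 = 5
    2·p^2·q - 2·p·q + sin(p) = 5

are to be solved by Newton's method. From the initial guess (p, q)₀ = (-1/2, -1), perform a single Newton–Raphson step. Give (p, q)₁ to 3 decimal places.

At (-1/2, -1): F = (-4.250, -6.97943).
Jacobian J = [[2·p·q - 4·p - 5·q, p^2 - 5·p + 8·q], [4·p·q - 2·q + cos(p), 2·p^2 - 2·p]].
At the point, J = [[8.000, -5.250], [4.87758, 1.500]] (det J = 37.60731).
Solving J·Δ = −F gives Δ = (1.144, 0.933).
Then the next iterate is (p, q)₁ = (0.644, -0.067).

(0.644, -0.067)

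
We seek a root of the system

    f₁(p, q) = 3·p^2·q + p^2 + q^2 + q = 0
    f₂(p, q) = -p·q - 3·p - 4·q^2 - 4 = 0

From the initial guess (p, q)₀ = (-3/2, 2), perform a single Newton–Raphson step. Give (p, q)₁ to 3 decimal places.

(-1.036, 0.978)

At (-3/2, 2): F = (21.750, -12.500).
Jacobian J = [[6·p·q + 2·p, 3·p^2 + 2·q + 1], [-q - 3, -p - 8·q]].
At the point, J = [[-21.000, 11.750], [-5.000, -14.500]] (det J = 363.250).
Solving J·Δ = −F gives Δ = (0.464, -1.022).
Then the next iterate is (p, q)₁ = (-1.036, 0.978).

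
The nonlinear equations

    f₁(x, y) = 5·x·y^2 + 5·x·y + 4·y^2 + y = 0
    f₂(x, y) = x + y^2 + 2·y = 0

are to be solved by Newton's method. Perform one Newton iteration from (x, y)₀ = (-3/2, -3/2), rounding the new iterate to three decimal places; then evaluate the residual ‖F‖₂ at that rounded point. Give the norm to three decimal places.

14.279

At (-3/2, -3/2): F = (1.875, -2.250).
Jacobian J = [[5·y^2 + 5·y, 10·x·y + 5·x + 8·y + 1], [1, 2·y + 2]].
At the point, J = [[3.750, 4.000], [1.000, -1.000]] (det J = -7.750).
Solving J·Δ = −F gives Δ = (0.919, -1.331).
Then the next iterate is (x, y)₁ = (-0.581, -2.831).
Re-evaluating at (-0.581, -2.831): F = (14.16900, 1.77156), so ‖F‖₂ = 14.279.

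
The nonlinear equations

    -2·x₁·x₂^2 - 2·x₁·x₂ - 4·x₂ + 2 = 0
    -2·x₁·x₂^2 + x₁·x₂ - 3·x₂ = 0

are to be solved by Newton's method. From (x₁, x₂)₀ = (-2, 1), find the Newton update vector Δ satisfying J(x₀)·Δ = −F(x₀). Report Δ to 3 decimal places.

(6.500, 2.500)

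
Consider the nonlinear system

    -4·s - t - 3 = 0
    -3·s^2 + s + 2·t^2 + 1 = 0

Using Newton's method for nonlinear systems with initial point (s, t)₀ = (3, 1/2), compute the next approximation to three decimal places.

(0.860, -6.440)

At (3, 1/2): F = (-15.500, -22.500).
Jacobian J = [[-4, -1], [-6·s + 1, 4·t]].
At the point, J = [[-4.000, -1.000], [-17.000, 2.000]] (det J = -25.000).
Solving J·Δ = −F gives Δ = (-2.140, -6.940).
Then the next iterate is (s, t)₁ = (0.860, -6.440).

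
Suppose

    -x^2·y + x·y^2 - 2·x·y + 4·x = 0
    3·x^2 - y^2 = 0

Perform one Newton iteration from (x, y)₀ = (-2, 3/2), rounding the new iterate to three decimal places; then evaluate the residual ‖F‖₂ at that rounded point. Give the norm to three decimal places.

4.757

At (-2, 3/2): F = (-12.500, 9.750).
Jacobian J = [[-2·x·y + y^2 - 2·y + 4, -x^2 + 2·x·y - 2·x], [6·x, -2·y]].
At the point, J = [[9.250, -6.000], [-12.000, -3.000]] (det J = -99.750).
Solving J·Δ = −F gives Δ = (0.962, -0.600).
Then the next iterate is (x, y)₁ = (-1.038, 0.900).
Re-evaluating at (-1.038, 0.900): F = (-4.09408, 2.42233), so ‖F‖₂ = 4.757.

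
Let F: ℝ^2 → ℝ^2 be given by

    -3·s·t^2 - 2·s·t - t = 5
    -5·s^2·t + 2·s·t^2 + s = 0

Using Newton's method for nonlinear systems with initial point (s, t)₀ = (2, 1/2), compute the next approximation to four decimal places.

At (2, 1/2): F = (-9.0000, -7.0000).
Jacobian J = [[-3·t^2 - 2·t, -6·s·t - 2·s - 1], [-10·s·t + 2·t^2 + 1, -5·s^2 + 4·s·t]].
At the point, J = [[-1.7500, -11.0000], [-8.5000, -16.0000]] (det J = -65.5000).
Solving J·Δ = −F gives Δ = (1.0229, -0.9809).
Then the next iterate is (s, t)₁ = (3.0229, -0.4809).

(3.0229, -0.4809)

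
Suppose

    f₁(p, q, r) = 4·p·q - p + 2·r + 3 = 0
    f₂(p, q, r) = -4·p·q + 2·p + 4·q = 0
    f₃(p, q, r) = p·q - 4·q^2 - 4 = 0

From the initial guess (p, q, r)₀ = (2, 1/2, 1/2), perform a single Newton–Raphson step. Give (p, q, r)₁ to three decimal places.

(12.000, 1.000, -9.500)

At (2, 1/2, 1/2): F = (6.000, 2.000, -4.000).
Jacobian J = [[4·q - 1, 4·p, 2], [-4·q + 2, -4·p + 4, 0], [q, p - 8·q, 0]].
At the point, J = [[1.000, 8.000, 2.000], [0.000, -4.000, 0.000], [0.500, -2.000, 0.000]] (det J = 4.000).
Solving J·Δ = −F gives Δ = (10.000, 0.500, -10.000).
Then the next iterate is (p, q, r)₁ = (12.000, 1.000, -9.500).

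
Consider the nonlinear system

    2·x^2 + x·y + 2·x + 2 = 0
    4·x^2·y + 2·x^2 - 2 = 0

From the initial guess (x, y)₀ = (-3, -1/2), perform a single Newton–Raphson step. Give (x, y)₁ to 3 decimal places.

(-1.540, -0.444)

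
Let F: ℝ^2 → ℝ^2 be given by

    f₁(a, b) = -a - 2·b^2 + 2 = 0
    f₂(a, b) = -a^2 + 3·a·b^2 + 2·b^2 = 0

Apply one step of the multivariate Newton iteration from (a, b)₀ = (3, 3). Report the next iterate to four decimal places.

At (3, 3): F = (-19.0000, 90.0000).
Jacobian J = [[-1, -4·b], [-2·a + 3·b^2, 6·a·b + 4·b]].
At the point, J = [[-1.0000, -12.0000], [21.0000, 66.0000]] (det J = 186.0000).
Solving J·Δ = −F gives Δ = (0.9355, -1.6613).
Then the next iterate is (a, b)₁ = (3.9355, 1.3387).

(3.9355, 1.3387)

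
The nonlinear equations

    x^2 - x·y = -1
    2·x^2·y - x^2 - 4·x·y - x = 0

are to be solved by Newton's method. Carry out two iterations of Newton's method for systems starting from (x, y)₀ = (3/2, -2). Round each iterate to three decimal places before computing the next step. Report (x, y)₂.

(0.013, 0.471)

At (3/2, -2): F = (6.250, -0.750).
Jacobian J = [[2·x - y, -x], [4·x·y - 2·x - 4·y - 1, 2·x^2 - 4·x]].
At the point, J = [[5.000, -1.500], [-8.000, -1.500]] (det J = -19.500).
Solving J·Δ = −F gives Δ = (-0.538, 2.372).
Then the next iterate is (x, y)₁ = (0.962, 0.372).
Round to (0.962, 0.372) and repeat: F = (1.56758, -2.63037), J = [[1.552, -0.962], [-2.98054, -1.99711]].
Δ = (-0.949, 0.099), so (x, y)₂ = (0.013, 0.471).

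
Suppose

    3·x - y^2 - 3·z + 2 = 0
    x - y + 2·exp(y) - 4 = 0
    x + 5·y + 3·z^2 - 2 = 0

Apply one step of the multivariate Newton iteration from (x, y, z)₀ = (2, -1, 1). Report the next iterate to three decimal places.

At (2, -1, 1): F = (4.000, -0.26424, -2.000).
Jacobian J = [[3, -2·y, -3], [1, 2·exp(y) - 1, 0], [1, 5, 6·z]].
At the point, J = [[3.000, 2.000, -3.000], [1.000, -0.26424, 0.000], [1.000, 5.000, 6.000]] (det J = -32.54906).
Solving J·Δ = −F gives Δ = (0.073, -0.723, 0.924).
Then the next iterate is (x, y, z)₁ = (2.073, -1.723, 1.924).

(2.073, -1.723, 1.924)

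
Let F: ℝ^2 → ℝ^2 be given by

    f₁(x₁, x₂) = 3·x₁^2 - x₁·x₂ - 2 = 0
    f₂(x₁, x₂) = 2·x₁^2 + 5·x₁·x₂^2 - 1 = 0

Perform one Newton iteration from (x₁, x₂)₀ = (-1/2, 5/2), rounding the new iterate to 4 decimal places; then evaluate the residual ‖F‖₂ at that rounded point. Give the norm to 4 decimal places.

2.5715

At (-1/2, 5/2): F = (0.0000, -16.1250).
Jacobian J = [[6·x₁ - x₂, -x₁], [4·x₁ + 5·x₂^2, 10·x₁·x₂]].
At the point, J = [[-5.5000, 0.5000], [29.2500, -12.5000]] (det J = 54.1250).
Solving J·Δ = −F gives Δ = (-0.1490, -1.6386).
Then the next iterate is (x₁, x₂)₁ = (-0.6490, 0.8614).
Re-evaluating at (-0.6490, 0.8614): F = (-0.177348, -2.565420), so ‖F‖₂ = 2.5715.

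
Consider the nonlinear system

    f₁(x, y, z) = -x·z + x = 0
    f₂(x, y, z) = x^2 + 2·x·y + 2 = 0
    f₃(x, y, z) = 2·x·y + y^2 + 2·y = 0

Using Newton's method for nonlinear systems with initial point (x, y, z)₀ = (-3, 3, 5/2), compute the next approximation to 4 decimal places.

(-2.1111, 1.8333, 1.4444)

At (-3, 3, 5/2): F = (4.5000, -7.0000, -3.0000).
Jacobian J = [[-z + 1, 0, -x], [2·x + 2·y, 2·x, 0], [2·y, 2·x + 2·y + 2, 0]].
At the point, J = [[-1.5000, 0.0000, 3.0000], [0.0000, -6.0000, 0.0000], [6.0000, 2.0000, 0.0000]] (det J = 108.0000).
Solving J·Δ = −F gives Δ = (0.8889, -1.1667, -1.0556).
Then the next iterate is (x, y, z)₁ = (-2.1111, 1.8333, 1.4444).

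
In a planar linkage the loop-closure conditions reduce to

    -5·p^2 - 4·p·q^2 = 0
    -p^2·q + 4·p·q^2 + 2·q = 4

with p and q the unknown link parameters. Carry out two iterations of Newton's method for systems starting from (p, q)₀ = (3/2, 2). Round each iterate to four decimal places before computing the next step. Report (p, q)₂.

At (3/2, 2): F = (-35.2500, 19.5000).
Jacobian J = [[-10·p - 4·q^2, -8·p·q], [-2·p·q + 4·q^2, -p^2 + 8·p·q + 2]].
At the point, J = [[-31.0000, -24.0000], [10.0000, 23.7500]] (det J = -496.2500).
Solving J·Δ = −F gives Δ = (-0.7440, -0.5078).
Then the next iterate is (p, q)₁ = (0.7560, 1.4922).
Round to (0.7560, 1.4922) and repeat: F = (-9.591102, 4.864976), J = [[-16.466643, -9.024826], [6.650437, 10.453290]].
Δ = (-0.5027, -0.1456), so (p, q)₂ = (0.2533, 1.3466).

(0.2533, 1.3466)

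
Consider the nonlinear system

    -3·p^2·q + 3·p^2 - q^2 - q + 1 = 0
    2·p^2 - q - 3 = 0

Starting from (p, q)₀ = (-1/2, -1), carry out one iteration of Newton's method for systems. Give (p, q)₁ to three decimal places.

(-0.173, -3.154)

At (-1/2, -1): F = (2.500, -1.500).
Jacobian J = [[-6·p·q + 6·p, -3·p^2 - 2·q - 1], [4·p, -1]].
At the point, J = [[-6.000, 0.250], [-2.000, -1.000]] (det J = 6.500).
Solving J·Δ = −F gives Δ = (0.327, -2.154).
Then the next iterate is (p, q)₁ = (-0.173, -3.154).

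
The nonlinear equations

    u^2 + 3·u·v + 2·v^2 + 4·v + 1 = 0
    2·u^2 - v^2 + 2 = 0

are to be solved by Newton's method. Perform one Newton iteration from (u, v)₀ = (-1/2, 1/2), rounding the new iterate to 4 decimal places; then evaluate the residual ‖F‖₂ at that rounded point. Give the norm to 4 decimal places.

4.0670

At (-1/2, 1/2): F = (3.0000, 2.2500).
Jacobian J = [[2·u + 3·v, 3·u + 4·v + 4], [4·u, -2·v]].
At the point, J = [[0.5000, 4.5000], [-2.0000, -1.0000]] (det J = 8.5000).
Solving J·Δ = −F gives Δ = (1.5441, -0.8382).
Then the next iterate is (u, v)₁ = (1.0441, -0.3382).
Re-evaluating at (1.0441, -0.3382): F = (-0.093241, 4.065910), so ‖F‖₂ = 4.0670.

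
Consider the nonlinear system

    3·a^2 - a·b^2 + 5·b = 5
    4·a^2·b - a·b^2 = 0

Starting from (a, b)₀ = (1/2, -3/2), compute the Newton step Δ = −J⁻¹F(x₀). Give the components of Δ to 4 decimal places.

(0.2725, 1.9493)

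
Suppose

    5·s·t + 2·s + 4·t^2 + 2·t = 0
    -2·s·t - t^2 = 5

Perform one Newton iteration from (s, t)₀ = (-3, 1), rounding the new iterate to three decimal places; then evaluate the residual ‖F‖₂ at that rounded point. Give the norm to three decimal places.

At (-3, 1): F = (-15.000, 0.000).
Jacobian J = [[5·t + 2, 5·s + 8·t + 2], [-2·t, -2·s - 2·t]].
At the point, J = [[7.000, -5.000], [-2.000, 4.000]] (det J = 18.000).
Solving J·Δ = −F gives Δ = (3.333, 1.667).
Then the next iterate is (s, t)₁ = (0.333, 2.667).
Re-evaluating at (0.333, 2.667): F = (38.89211, -13.88911), so ‖F‖₂ = 41.298.

41.298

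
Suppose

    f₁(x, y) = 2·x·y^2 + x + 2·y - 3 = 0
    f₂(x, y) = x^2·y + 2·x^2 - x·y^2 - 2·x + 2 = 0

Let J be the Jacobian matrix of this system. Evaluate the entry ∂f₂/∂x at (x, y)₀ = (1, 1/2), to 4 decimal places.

2.7500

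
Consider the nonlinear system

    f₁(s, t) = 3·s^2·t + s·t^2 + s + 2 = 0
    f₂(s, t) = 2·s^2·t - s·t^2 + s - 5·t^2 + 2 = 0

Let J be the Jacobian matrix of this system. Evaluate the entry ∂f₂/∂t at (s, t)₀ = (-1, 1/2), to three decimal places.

∂f₂/∂t = 2·s^2 - 2·s·t - 10·t.
At (-1, 1/2) this is -2.000.

-2.000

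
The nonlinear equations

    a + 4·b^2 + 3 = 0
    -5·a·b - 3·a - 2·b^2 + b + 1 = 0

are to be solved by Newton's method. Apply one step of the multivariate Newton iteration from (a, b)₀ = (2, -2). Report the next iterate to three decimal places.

(1.468, -0.721)

At (2, -2): F = (21.000, 5.000).
Jacobian J = [[1, 8·b], [-5·b - 3, -5·a - 4·b + 1]].
At the point, J = [[1.000, -16.000], [7.000, -1.000]] (det J = 111.000).
Solving J·Δ = −F gives Δ = (-0.532, 1.279).
Then the next iterate is (a, b)₁ = (1.468, -0.721).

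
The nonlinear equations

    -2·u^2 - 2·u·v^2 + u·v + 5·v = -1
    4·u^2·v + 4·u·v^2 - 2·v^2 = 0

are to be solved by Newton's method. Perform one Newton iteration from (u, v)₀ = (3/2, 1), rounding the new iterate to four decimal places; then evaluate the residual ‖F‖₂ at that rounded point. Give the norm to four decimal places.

At (3/2, 1): F = (0.0000, 13.0000).
Jacobian J = [[-4·u - 2·v^2 + v, -4·u·v + u + 5], [8·u·v + 4·v^2, 4·u^2 + 8·u·v - 4·v]].
At the point, J = [[-7.0000, 0.5000], [16.0000, 17.0000]] (det J = -127.0000).
Solving J·Δ = −F gives Δ = (-0.0512, -0.7165).
Then the next iterate is (u, v)₁ = (1.4488, 0.2835).
Re-evaluating at (1.4488, 0.2835): F = (-1.602695, 2.685319), so ‖F‖₂ = 3.1272.

3.1272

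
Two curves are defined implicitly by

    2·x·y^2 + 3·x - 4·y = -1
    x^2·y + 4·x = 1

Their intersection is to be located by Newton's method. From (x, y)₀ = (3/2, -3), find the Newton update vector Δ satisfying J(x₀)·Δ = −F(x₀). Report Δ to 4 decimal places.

At (3/2, -3): F = (44.5000, -1.7500).
Jacobian J = [[2·y^2 + 3, 4·x·y - 4], [2·x·y + 4, x^2]].
At the point, J = [[21.0000, -22.0000], [-5.0000, 2.2500]] (det J = -62.7500).
Solving J·Δ = −F gives Δ = (0.9821, 2.9602).

(0.9821, 2.9602)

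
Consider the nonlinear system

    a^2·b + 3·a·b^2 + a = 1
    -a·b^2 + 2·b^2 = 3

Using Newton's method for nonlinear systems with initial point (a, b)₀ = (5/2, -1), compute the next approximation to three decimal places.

At (5/2, -1): F = (2.750, -3.500).
Jacobian J = [[2·a·b + 3·b^2 + 1, a^2 + 6·a·b], [-b^2, -2·a·b + 4·b]].
At the point, J = [[-1.000, -8.750], [-1.000, 1.000]] (det J = -9.750).
Solving J·Δ = −F gives Δ = (-2.859, 0.641).
Then the next iterate is (a, b)₁ = (-0.359, -0.359).

(-0.359, -0.359)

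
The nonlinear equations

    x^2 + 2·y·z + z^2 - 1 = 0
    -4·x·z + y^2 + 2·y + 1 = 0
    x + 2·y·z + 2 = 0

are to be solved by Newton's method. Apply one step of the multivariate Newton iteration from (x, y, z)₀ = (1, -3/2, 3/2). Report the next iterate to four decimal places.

(-0.8750, 0.5000, 2.3750)

At (1, -3/2, 3/2): F = (-2.2500, -5.7500, -1.5000).
Jacobian J = [[2·x, 2·z, 2·y + 2·z], [-4·z, 2·y + 2, -4·x], [1, 2·z, 2·y]].
At the point, J = [[2.0000, 3.0000, 0.0000], [-6.0000, -1.0000, -4.0000], [1.0000, 3.0000, -3.0000]] (det J = -36.0000).
Solving J·Δ = −F gives Δ = (-1.8750, 2.0000, 0.8750).
Then the next iterate is (x, y, z)₁ = (-0.8750, 0.5000, 2.3750).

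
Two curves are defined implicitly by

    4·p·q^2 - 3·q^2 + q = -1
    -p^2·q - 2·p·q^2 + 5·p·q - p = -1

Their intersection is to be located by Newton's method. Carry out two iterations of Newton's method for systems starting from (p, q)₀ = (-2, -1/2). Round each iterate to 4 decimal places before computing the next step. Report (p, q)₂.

(0.2581, -0.4829)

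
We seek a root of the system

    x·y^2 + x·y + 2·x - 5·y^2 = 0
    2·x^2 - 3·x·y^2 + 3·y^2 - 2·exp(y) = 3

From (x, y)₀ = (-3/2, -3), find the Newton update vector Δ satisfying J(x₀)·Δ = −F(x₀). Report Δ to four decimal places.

(0.0149, 1.5168)

At (-3/2, -3): F = (-57.0000, 68.900426).
Jacobian J = [[y^2 + y + 2, 2·x·y + x - 10·y], [4·x - 3·y^2, -6·x·y + 6·y - 2·exp(y)]].
At the point, J = [[8.0000, 37.5000], [-33.0000, -45.099574]] (det J = 876.703407).
Solving J·Δ = −F gives Δ = (0.0149, 1.5168).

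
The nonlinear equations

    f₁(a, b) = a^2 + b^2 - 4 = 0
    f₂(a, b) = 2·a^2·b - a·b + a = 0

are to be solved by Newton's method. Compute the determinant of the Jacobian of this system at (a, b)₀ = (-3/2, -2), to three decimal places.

J = [[2·a, 2·b], [4·a·b - b + 1, 2·a^2 - a]].
At the point, J = [[-3.000, -4.000], [15.000, 6.000]].
det J = 42.000.

42.000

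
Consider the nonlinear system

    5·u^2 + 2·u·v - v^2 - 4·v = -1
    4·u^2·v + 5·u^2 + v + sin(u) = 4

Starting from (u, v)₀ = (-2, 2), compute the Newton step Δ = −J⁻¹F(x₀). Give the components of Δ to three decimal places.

(0.673, -0.814)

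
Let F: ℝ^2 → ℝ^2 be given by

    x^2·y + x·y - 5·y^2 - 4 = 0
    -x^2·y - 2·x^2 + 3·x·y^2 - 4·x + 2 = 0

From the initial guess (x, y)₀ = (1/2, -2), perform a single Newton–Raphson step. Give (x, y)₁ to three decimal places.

(0.747, -0.723)

At (1/2, -2): F = (-25.500, 6.000).
Jacobian J = [[2·x·y + y, x^2 + x - 10·y], [-2·x·y - 4·x + 3·y^2 - 4, -x^2 + 6·x·y]].
At the point, J = [[-4.000, 20.750], [8.000, -6.250]] (det J = -141.000).
Solving J·Δ = −F gives Δ = (0.247, 1.277).
Then the next iterate is (x, y)₁ = (0.747, -0.723).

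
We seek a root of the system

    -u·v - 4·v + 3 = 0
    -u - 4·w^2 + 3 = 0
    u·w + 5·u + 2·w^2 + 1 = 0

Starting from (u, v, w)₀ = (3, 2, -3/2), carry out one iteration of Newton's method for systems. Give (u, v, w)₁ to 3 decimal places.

At (3, 2, -3/2): F = (-11.000, -9.000, 16.000).
Jacobian J = [[-v, -u - 4, 0], [-1, 0, -8·w], [w + 5, 0, u + 4·w]].
At the point, J = [[-2.000, -7.000, 0.000], [-1.000, 0.000, 12.000], [3.500, 0.000, -3.000]] (det J = -273.000).
Solving J·Δ = −F gives Δ = (-4.231, -0.363, 0.397).
Then the next iterate is (u, v, w)₁ = (-1.231, 1.637, -1.103).

(-1.231, 1.637, -1.103)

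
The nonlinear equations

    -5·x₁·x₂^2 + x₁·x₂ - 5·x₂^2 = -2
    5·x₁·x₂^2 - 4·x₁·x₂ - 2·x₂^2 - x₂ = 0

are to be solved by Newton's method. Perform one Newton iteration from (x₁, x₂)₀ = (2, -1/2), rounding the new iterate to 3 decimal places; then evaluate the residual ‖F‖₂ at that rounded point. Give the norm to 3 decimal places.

At (2, -1/2): F = (-2.750, 6.500).
Jacobian J = [[-5·x₂^2 + x₂, -10·x₁·x₂ + x₁ - 10·x₂], [5·x₂^2 - 4·x₂, 10·x₁·x₂ - 4·x₁ - 4·x₂ - 1]].
At the point, J = [[-1.750, 17.000], [3.250, -17.000]] (det J = -25.500).
Solving J·Δ = −F gives Δ = (-2.500, -0.096).
Then the next iterate is (x₁, x₂)₁ = (-0.500, -0.596).
Re-evaluating at (-0.500, -0.596): F = (1.40996, -2.19447), so ‖F‖₂ = 2.608.

2.608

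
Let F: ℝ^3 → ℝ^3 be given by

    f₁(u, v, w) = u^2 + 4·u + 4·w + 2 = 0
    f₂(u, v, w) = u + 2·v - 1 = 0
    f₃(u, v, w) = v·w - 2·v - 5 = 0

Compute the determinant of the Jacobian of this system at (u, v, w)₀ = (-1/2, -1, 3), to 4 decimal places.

J = [[2·u + 4, 0, 4], [1, 2, 0], [0, w - 2, v]].
At the point, J = [[3.0000, 0.0000, 4.0000], [1.0000, 2.0000, 0.0000], [0.0000, 1.0000, -1.0000]].
det J = -2.0000.

-2.0000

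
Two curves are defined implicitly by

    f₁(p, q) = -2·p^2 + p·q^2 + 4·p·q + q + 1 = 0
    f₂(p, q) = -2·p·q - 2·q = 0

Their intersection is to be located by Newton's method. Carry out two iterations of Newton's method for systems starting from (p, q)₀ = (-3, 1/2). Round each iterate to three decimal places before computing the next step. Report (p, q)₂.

At (-3, 1/2): F = (-23.250, 2.000).
Jacobian J = [[-4·p + q^2 + 4·q, 2·p·q + 4·p + 1], [-2·q, -2·p - 2]].
At the point, J = [[14.250, -14.000], [-1.000, 4.000]] (det J = 43.000).
Solving J·Δ = −F gives Δ = (1.512, -0.122).
Then the next iterate is (p, q)₁ = (-1.488, 0.378).
Round to (-1.488, 0.378) and repeat: F = (-5.51276, 0.36893), J = [[7.60688, -6.07693], [-0.756, 0.976]].
Δ = (1.109, 0.481), so (p, q)₂ = (-0.379, 0.859).

(-0.379, 0.859)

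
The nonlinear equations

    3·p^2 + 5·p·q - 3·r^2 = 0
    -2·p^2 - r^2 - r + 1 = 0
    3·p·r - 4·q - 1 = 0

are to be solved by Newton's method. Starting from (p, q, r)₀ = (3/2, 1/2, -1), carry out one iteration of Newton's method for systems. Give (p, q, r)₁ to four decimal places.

(1.0247, -0.2895, -0.3520)

At (3/2, 1/2, -1): F = (7.5000, -3.5000, -7.5000).
Jacobian J = [[6·p + 5·q, 5·p, -6·r], [-4·p, 0, -2·r - 1], [3·r, -4, 3·p]].
At the point, J = [[11.5000, 7.5000, 6.0000], [-6.0000, 0.0000, 1.0000], [-3.0000, -4.0000, 4.5000]] (det J = 370.0000).
Solving J·Δ = −F gives Δ = (-0.4753, -0.7895, 0.6480).
Then the next iterate is (p, q, r)₁ = (1.0247, -0.2895, -0.3520).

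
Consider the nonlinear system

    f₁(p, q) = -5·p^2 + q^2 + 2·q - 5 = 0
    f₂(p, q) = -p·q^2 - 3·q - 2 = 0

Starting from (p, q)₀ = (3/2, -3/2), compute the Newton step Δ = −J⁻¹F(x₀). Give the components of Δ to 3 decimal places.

(-1.066, -1.015)

At (3/2, -3/2): F = (-17.000, -0.875).
Jacobian J = [[-10·p, 2·q + 2], [-q^2, -2·p·q - 3]].
At the point, J = [[-15.000, -1.000], [-2.250, 1.500]] (det J = -24.750).
Solving J·Δ = −F gives Δ = (-1.066, -1.015).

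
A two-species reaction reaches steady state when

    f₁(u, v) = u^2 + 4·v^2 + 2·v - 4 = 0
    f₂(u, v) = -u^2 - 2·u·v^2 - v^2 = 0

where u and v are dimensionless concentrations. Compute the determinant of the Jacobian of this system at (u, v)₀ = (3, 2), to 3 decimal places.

J = [[2·u, 8·v + 2], [-2·u - 2·v^2, -4·u·v - 2·v]].
At the point, J = [[6.000, 18.000], [-14.000, -28.000]].
det J = 84.000.

84.000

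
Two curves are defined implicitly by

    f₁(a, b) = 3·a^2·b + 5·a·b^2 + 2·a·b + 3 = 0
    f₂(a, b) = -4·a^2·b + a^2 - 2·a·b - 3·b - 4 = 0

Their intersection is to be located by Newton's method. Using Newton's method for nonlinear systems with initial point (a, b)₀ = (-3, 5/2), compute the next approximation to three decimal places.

At (-3, 5/2): F = (-38.250, -77.500).
Jacobian J = [[6·a·b + 5·b^2 + 2·b, 3·a^2 + 10·a·b + 2·a], [-8·a·b + 2·a - 2·b, -4·a^2 - 2·a - 3]].
At the point, J = [[-8.750, -54.000], [49.000, -33.000]] (det J = 2934.750).
Solving J·Δ = −F gives Δ = (0.996, -0.870).
Then the next iterate is (a, b)₁ = (-2.004, 1.630).

(-2.004, 1.630)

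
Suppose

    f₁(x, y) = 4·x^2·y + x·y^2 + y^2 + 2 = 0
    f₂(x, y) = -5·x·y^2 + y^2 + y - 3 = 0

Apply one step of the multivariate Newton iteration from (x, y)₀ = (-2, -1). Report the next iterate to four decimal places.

At (-2, -1): F = (-15.0000, 7.0000).
Jacobian J = [[8·x·y + y^2, 4·x^2 + 2·x·y + 2·y], [-5·y^2, -10·x·y + 2·y + 1]].
At the point, J = [[17.0000, 18.0000], [-5.0000, -21.0000]] (det J = -267.0000).
Solving J·Δ = −F gives Δ = (0.7079, 0.1648).
Then the next iterate is (x, y)₁ = (-1.2921, -0.8352).

(-1.2921, -0.8352)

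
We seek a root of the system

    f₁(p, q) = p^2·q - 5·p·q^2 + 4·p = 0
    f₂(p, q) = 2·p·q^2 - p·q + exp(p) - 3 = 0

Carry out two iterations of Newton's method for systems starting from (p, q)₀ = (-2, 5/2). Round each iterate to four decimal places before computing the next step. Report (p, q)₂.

At (-2, 5/2): F = (64.5000, -22.864665).
Jacobian J = [[2·p·q - 5·q^2 + 4, p^2 - 10·p·q], [2·q^2 - q + exp(p), 4·p·q - p]].
At the point, J = [[-37.2500, 54.0000], [10.135335, -18.0000]] (det J = 123.191895).
Solving J·Δ = −F gives Δ = (-0.5982, -1.6071).
Then the next iterate is (p, q)₁ = (-2.5982, 0.8929).
Round to (-2.5982, 0.8929) and repeat: F = (5.992189, -4.748596), J = [[-4.626218, 29.949971], [0.776048, -6.681531]].
Δ = (-13.3266, -2.2586), so (p, q)₂ = (-15.9248, -1.3657).

(-15.9248, -1.3657)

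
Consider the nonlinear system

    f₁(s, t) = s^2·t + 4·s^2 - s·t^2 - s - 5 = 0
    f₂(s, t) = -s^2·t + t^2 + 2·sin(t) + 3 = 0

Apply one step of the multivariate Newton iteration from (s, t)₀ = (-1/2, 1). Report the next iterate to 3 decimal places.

At (-1/2, 1): F = (-2.750, 5.43294).
Jacobian J = [[2·s·t + 8·s - t^2 - 1, s^2 - 2·s·t], [-2·s·t, -s^2 + 2·t + 2·cos(t)]].
At the point, J = [[-7.000, 1.250], [1.000, 2.83060]] (det J = -21.06423).
Solving J·Δ = −F gives Δ = (-0.692, -1.675).
Then the next iterate is (s, t)₁ = (-1.192, -0.675).

(-1.192, -0.675)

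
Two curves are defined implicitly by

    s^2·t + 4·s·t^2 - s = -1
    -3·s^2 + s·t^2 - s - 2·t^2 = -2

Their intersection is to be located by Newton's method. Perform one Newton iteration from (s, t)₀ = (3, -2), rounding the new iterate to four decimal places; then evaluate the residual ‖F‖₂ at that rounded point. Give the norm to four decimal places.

9.2937

At (3, -2): F = (28.0000, -24.0000).
Jacobian J = [[2·s·t + 4·t^2 - 1, s^2 + 8·s·t], [-6·s + t^2 - 1, 2·s·t - 4·t]].
At the point, J = [[3.0000, -39.0000], [-15.0000, -4.0000]] (det J = -597.0000).
Solving J·Δ = −F gives Δ = (-1.7554, 0.5829).
Then the next iterate is (s, t)₁ = (1.2446, -1.4171).
Re-evaluating at (1.2446, -1.4171): F = (7.557756, -5.408661), so ‖F‖₂ = 9.2937.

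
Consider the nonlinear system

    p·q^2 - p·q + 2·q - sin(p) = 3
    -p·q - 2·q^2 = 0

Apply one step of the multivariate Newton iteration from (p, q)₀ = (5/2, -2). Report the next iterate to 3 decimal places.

(2.342, -1.397)

At (5/2, -2): F = (7.40153, -3.000).
Jacobian J = [[q^2 - q - cos(p), 2·p·q - p + 2], [-q, -p - 4·q]].
At the point, J = [[6.80114, -10.500], [2.000, 5.500]] (det J = 58.40629).
Solving J·Δ = −F gives Δ = (-0.158, 0.603).
Then the next iterate is (p, q)₁ = (2.342, -1.397).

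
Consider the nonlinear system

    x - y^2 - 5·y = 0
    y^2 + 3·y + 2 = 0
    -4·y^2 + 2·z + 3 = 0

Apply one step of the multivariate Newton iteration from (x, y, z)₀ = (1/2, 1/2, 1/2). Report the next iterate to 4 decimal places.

(-2.8750, -0.4375, -2.8750)

At (1/2, 1/2, 1/2): F = (-2.2500, 3.7500, 3.0000).
Jacobian J = [[1, -2·y - 5, 0], [0, 2·y + 3, 0], [0, -8·y, 2]].
At the point, J = [[1.0000, -6.0000, 0.0000], [0.0000, 4.0000, 0.0000], [0.0000, -4.0000, 2.0000]] (det J = 8.0000).
Solving J·Δ = −F gives Δ = (-3.3750, -0.9375, -3.3750).
Then the next iterate is (x, y, z)₁ = (-2.8750, -0.4375, -2.8750).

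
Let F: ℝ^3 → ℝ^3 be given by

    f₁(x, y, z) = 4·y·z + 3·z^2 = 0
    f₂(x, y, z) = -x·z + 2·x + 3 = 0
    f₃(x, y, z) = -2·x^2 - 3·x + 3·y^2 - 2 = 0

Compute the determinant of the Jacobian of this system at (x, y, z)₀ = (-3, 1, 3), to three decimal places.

192.000

J = [[0, 4·z, 4·y + 6·z], [-z + 2, 0, -x], [-4·x - 3, 6·y, 0]].
At the point, J = [[0.000, 12.000, 22.000], [-1.000, 0.000, 3.000], [9.000, 6.000, 0.000]].
det J = 192.000.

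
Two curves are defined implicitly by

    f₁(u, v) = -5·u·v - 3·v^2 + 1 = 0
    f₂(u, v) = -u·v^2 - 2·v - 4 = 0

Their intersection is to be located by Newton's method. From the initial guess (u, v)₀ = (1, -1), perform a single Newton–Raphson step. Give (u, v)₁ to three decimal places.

(-2.000, 11.000)

At (1, -1): F = (3.000, -3.000).
Jacobian J = [[-5·v, -5·u - 6·v], [-v^2, -2·u·v - 2]].
At the point, J = [[5.000, 1.000], [-1.000, 0.000]] (det J = 1.000).
Solving J·Δ = −F gives Δ = (-3.000, 12.000).
Then the next iterate is (u, v)₁ = (-2.000, 11.000).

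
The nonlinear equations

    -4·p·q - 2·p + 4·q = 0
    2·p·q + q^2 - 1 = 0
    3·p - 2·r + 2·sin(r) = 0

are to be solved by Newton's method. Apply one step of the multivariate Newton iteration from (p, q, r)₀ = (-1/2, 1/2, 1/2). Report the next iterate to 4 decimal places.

(0.7500, 0.6667, 9.5218)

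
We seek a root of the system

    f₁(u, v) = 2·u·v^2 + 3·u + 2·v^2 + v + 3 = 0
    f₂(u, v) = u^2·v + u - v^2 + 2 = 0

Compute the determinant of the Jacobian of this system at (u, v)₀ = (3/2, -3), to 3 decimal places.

-58.750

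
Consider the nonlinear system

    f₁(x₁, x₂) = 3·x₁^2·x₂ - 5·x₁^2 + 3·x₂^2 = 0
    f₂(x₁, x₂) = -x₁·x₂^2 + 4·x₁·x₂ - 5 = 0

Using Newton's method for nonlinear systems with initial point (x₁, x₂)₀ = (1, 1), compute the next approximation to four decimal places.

(1.5714, 1.1429)

At (1, 1): F = (1.0000, -2.0000).
Jacobian J = [[6·x₁·x₂ - 10·x₁, 3·x₁^2 + 6·x₂], [-x₂^2 + 4·x₂, -2·x₁·x₂ + 4·x₁]].
At the point, J = [[-4.0000, 9.0000], [3.0000, 2.0000]] (det J = -35.0000).
Solving J·Δ = −F gives Δ = (0.5714, 0.1429).
Then the next iterate is (x₁, x₂)₁ = (1.5714, 1.1429).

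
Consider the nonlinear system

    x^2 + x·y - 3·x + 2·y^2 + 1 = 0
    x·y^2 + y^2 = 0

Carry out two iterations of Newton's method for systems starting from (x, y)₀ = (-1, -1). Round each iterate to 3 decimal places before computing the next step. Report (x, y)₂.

(-1.000, -3.057)

At (-1, -1): F = (8.000, 0.000).
Jacobian J = [[2·x + y - 3, x + 4·y], [y^2, 2·x·y + 2·y]].
At the point, J = [[-6.000, -5.000], [1.000, 0.000]] (det J = 5.000).
Solving J·Δ = −F gives Δ = (0.000, 1.600).
Then the next iterate is (x, y)₁ = (-1.000, 0.600).
Round to (-1.000, 0.600) and repeat: F = (5.120, 0.000), J = [[-4.400, 1.400], [0.360, 0.000]].
Δ = (0.000, -3.657), so (x, y)₂ = (-1.000, -3.057).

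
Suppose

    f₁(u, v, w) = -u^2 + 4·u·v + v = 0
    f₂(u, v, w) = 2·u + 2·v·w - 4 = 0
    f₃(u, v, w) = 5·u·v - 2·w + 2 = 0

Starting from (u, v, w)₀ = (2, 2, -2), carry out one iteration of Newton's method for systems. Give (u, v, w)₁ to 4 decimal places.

At (2, 2, -2): F = (14.0000, -8.0000, 26.0000).
Jacobian J = [[-2·u + 4·v, 4·u + 1, 0], [2, 2·w, 2·v], [5·v, 5·u, -2]].
At the point, J = [[4.0000, 9.0000, 0.0000], [2.0000, -4.0000, 4.0000], [10.0000, 10.0000, -2.0000]] (det J = 268.0000).
Solving J·Δ = −F gives Δ = (-1.2836, -0.9851, 1.6567).
Then the next iterate is (u, v, w)₁ = (0.7164, 1.0149, -0.3433).

(0.7164, 1.0149, -0.3433)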